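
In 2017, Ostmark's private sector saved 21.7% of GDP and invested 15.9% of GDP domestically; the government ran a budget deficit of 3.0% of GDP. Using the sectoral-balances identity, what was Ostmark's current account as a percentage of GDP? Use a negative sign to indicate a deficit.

By the sectoral-balances identity, CA = (S_private - I) + (T - G).
Private balance = 21.7 - 15.9 = 5.8
Government balance (T - G) = -3.0
CA = 5.8 + (-3.0) = 2.8

2.8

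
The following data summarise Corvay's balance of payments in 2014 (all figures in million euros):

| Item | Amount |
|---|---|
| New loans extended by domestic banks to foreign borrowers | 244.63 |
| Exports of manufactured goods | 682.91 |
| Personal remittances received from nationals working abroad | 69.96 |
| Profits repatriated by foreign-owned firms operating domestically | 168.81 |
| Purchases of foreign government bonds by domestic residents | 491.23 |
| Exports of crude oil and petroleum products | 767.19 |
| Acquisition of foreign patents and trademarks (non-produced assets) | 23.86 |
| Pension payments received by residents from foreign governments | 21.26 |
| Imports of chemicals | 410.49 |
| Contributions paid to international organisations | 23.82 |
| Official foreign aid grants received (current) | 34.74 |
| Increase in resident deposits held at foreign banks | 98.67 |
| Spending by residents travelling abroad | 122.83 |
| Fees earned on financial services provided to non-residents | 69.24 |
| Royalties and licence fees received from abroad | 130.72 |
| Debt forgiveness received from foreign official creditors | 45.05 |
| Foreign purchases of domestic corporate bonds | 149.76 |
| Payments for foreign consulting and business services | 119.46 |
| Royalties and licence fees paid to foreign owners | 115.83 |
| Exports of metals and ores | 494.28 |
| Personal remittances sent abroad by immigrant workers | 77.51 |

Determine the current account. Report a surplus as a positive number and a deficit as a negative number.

1231.55

Goods: -410.49 + 767.19 + 682.91 + 494.28 = 1533.89
Services: -122.83 - 119.46 + 130.72 + 69.24 - 115.83 = -158.16
Primary income: -168.81
Secondary income: 69.96 + 21.26 - 23.82 - 77.51 + 34.74 = 24.63
Current account = 1533.89 + (-158.16) + (-168.81) + 24.63 = 1231.55
(Excluded from the current account — financial account: new loans extended by domestic banks to foreign borrowers 244.63, purchases of foreign government bonds by domestic residents 491.23, increase in resident deposits held at foreign banks 98.67, foreign purchases of domestic corporate bonds 149.76; capital account: acquisition of foreign patents and trademarks (non-produced assets) 23.86, debt forgiveness received from foreign official creditors 45.05.)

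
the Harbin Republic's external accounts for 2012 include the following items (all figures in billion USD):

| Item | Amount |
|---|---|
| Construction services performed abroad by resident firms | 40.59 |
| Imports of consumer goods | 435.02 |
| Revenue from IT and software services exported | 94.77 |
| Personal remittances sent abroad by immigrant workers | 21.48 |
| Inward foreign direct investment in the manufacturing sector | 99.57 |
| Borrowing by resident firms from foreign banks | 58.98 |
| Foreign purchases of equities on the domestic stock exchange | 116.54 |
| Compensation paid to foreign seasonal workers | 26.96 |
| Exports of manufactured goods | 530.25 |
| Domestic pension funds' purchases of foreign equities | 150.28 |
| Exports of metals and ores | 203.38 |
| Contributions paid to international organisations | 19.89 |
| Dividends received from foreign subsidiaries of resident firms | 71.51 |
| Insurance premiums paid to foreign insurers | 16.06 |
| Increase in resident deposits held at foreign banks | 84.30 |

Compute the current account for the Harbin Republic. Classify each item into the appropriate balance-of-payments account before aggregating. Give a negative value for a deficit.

421.09

Goods: 203.38 - 435.02 + 530.25 = 298.61
Services: 94.77 - 16.06 + 40.59 = 119.30
Primary income: 71.51 - 26.96 = 44.55
Secondary income: -21.48 - 19.89 = -41.37
Current account = 298.61 + 119.30 + 44.55 + (-41.37) = 421.09
(Excluded from the current account — financial account: inward foreign direct investment in the manufacturing sector 99.57, borrowing by resident firms from foreign banks 58.98, foreign purchases of equities on the domestic stock exchange 116.54, domestic pension funds' purchases of foreign equities 150.28, increase in resident deposits held at foreign banks 84.30.)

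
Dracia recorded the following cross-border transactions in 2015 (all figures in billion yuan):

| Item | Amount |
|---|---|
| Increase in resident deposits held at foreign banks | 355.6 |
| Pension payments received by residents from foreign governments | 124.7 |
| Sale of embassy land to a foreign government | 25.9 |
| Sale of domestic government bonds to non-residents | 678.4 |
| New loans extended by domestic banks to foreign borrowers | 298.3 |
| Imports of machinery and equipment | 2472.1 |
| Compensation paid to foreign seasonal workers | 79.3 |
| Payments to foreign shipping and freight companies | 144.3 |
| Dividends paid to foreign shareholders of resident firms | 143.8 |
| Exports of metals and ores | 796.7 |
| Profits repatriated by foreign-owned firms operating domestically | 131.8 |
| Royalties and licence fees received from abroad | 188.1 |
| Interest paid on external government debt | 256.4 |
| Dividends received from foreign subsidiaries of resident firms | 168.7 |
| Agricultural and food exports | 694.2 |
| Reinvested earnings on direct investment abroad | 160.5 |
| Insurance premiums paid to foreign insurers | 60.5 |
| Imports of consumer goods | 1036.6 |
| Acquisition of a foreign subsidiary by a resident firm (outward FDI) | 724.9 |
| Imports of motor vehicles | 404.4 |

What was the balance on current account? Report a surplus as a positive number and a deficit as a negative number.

-2596.3

Goods: -2472.1 + 796.7 - 404.4 - 1036.6 + 694.2 = -2422.2
Services: -144.3 - 60.5 + 188.1 = -16.7
Primary income: -256.4 - 143.8 + 160.5 - 79.3 + 168.7 - 131.8 = -282.1
Secondary income: 124.7
Current account = (-2422.2) + (-16.7) + (-282.1) + 124.7 = -2596.3
(Excluded from the current account — financial account: increase in resident deposits held at foreign banks 355.6, sale of domestic government bonds to non-residents 678.4, new loans extended by domestic banks to foreign borrowers 298.3, acquisition of a foreign subsidiary by a resident firm (outward FDI) 724.9; capital account: sale of embassy land to a foreign government 25.9.)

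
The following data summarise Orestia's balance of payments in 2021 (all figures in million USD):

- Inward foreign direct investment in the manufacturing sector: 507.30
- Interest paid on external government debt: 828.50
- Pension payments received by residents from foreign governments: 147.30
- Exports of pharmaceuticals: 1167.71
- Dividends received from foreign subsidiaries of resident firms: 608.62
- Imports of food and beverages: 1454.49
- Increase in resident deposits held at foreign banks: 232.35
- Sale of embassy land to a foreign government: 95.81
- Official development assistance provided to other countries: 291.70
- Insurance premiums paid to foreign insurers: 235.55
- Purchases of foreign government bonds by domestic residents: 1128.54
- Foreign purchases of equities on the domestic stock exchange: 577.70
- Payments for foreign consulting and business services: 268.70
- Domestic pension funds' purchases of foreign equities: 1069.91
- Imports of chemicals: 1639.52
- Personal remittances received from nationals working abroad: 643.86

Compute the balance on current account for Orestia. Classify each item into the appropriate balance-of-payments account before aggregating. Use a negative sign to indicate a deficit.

-2150.97

Goods: -1639.52 - 1454.49 + 1167.71 = -1926.30
Services: -235.55 - 268.70 = -504.25
Primary income: -828.50 + 608.62 = -219.88
Secondary income: 147.30 + 643.86 - 291.70 = 499.46
Current account = (-1926.30) + (-504.25) + (-219.88) + 499.46 = -2150.97
(Excluded from the current account — financial account: inward foreign direct investment in the manufacturing sector 507.30, increase in resident deposits held at foreign banks 232.35, purchases of foreign government bonds by domestic residents 1128.54, foreign purchases of equities on the domestic stock exchange 577.70, domestic pension funds' purchases of foreign equities 1069.91; capital account: sale of embassy land to a foreign government 95.81.)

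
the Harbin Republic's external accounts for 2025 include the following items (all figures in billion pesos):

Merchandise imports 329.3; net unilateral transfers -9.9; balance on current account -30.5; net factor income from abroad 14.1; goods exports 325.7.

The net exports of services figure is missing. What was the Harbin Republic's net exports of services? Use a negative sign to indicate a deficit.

-31.1

Current account = goods balance + services balance + net primary income + net secondary income
Sum of the known components = 0.6
Net exports of services = CA - (known components) = -30.5 - 0.6 = -31.1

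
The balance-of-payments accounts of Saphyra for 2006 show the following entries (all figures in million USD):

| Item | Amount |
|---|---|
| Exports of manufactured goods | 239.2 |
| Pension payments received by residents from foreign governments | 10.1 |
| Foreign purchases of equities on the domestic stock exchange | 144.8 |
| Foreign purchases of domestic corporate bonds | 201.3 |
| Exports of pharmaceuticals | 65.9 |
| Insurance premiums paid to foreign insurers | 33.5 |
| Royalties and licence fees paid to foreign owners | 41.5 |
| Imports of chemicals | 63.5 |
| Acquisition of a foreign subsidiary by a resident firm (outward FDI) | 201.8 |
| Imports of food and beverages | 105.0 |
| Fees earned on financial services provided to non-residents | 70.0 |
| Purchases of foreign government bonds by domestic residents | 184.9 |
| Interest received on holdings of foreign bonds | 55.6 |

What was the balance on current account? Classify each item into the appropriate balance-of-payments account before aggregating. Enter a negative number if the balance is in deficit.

Goods: 65.9 - 105.0 - 63.5 + 239.2 = 136.6
Services: 70.0 - 41.5 - 33.5 = -5.0
Primary income: 55.6
Secondary income: 10.1
Current account = 136.6 + (-5.0) + 55.6 + 10.1 = 197.3
(Excluded from the current account — financial account: foreign purchases of equities on the domestic stock exchange 144.8, foreign purchases of domestic corporate bonds 201.3, acquisition of a foreign subsidiary by a resident firm (outward FDI) 201.8, purchases of foreign government bonds by domestic residents 184.9.)

197.3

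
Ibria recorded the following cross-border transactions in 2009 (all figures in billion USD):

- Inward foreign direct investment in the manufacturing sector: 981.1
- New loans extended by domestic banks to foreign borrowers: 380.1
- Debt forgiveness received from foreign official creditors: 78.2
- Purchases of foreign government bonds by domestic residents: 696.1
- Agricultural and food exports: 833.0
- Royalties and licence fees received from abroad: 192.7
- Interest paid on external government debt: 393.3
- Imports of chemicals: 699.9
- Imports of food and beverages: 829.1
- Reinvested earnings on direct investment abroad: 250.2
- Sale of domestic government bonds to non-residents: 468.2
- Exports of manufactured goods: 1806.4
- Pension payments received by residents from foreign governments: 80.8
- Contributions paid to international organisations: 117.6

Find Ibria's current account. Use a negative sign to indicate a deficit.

1123.2

Goods: 833.0 - 829.1 + 1806.4 - 699.9 = 1110.4
Services: 192.7
Primary income: -393.3 + 250.2 = -143.1
Secondary income: -117.6 + 80.8 = -36.8
Current account = 1110.4 + 192.7 + (-143.1) + (-36.8) = 1123.2
(Excluded from the current account — financial account: inward foreign direct investment in the manufacturing sector 981.1, new loans extended by domestic banks to foreign borrowers 380.1, purchases of foreign government bonds by domestic residents 696.1, sale of domestic government bonds to non-residents 468.2; capital account: debt forgiveness received from foreign official creditors 78.2.)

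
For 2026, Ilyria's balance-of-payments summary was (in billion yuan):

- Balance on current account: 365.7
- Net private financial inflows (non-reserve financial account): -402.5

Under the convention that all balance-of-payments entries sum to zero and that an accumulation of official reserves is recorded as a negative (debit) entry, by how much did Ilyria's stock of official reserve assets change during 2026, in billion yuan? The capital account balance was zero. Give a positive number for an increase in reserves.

Official reserve transactions balance = -(365.7 + (-402.5)) = 36.8
An accumulation of reserves is recorded as a debit (negative entry), so the change in the stock of reserves is the negative of that balance.
Change in official reserves = -(36.8) = -36.8

-36.8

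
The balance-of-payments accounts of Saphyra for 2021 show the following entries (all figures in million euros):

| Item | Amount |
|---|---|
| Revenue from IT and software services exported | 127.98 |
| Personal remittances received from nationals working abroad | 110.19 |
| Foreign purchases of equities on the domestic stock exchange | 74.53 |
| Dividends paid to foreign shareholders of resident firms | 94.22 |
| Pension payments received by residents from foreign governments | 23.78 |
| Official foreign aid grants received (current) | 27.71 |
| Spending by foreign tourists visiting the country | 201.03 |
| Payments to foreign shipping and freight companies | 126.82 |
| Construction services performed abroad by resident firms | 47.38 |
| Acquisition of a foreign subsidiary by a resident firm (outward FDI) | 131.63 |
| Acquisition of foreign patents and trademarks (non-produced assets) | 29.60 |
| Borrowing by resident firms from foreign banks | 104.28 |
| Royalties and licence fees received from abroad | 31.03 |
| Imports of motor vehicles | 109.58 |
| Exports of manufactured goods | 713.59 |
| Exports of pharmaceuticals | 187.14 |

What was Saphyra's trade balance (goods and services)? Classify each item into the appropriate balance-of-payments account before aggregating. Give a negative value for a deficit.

Goods: 187.14 + 713.59 - 109.58 = 791.15
Services: 201.03 + 47.38 + 127.98 + 31.03 - 126.82 = 280.60
Trade balance = 791.15 + 280.60 = 1071.75
(Excluded from the trade balance — secondary income: personal remittances received from nationals working abroad 110.19, pension payments received by residents from foreign governments 23.78, official foreign aid grants received (current) 27.71; financial account: foreign purchases of equities on the domestic stock exchange 74.53, acquisition of a foreign subsidiary by a resident firm (outward FDI) 131.63, borrowing by resident firms from foreign banks 104.28; primary income: dividends paid to foreign shareholders of resident firms 94.22; capital account: acquisition of foreign patents and trademarks (non-produced assets) 29.60.)

1071.75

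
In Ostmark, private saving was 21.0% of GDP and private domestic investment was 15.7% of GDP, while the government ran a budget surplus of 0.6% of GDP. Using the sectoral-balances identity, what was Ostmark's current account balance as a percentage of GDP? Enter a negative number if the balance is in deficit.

5.9

By the sectoral-balances identity, CA = (S_private - I) + (T - G).
Private balance = 21.0 - 15.7 = 5.3
Government balance (T - G) = 0.6
CA = 5.3 + 0.6 = 5.9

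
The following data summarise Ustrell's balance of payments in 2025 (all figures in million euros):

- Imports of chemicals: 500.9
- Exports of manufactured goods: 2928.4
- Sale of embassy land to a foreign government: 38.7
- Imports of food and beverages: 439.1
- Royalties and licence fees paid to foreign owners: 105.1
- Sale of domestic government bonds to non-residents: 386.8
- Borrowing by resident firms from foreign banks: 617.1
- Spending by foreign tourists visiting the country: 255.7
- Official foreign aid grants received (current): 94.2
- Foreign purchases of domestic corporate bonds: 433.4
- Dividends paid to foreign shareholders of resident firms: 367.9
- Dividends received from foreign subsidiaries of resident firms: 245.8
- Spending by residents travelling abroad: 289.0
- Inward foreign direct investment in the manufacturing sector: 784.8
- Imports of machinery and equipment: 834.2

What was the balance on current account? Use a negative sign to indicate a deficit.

Goods: 2928.4 - 834.2 - 439.1 - 500.9 = 1154.2
Services: -289.0 + 255.7 - 105.1 = -138.4
Primary income: -367.9 + 245.8 = -122.1
Secondary income: 94.2
Current account = 1154.2 + (-138.4) + (-122.1) + 94.2 = 987.9
(Excluded from the current account — capital account: sale of embassy land to a foreign government 38.7; financial account: sale of domestic government bonds to non-residents 386.8, borrowing by resident firms from foreign banks 617.1, foreign purchases of domestic corporate bonds 433.4, inward foreign direct investment in the manufacturing sector 784.8.)

987.9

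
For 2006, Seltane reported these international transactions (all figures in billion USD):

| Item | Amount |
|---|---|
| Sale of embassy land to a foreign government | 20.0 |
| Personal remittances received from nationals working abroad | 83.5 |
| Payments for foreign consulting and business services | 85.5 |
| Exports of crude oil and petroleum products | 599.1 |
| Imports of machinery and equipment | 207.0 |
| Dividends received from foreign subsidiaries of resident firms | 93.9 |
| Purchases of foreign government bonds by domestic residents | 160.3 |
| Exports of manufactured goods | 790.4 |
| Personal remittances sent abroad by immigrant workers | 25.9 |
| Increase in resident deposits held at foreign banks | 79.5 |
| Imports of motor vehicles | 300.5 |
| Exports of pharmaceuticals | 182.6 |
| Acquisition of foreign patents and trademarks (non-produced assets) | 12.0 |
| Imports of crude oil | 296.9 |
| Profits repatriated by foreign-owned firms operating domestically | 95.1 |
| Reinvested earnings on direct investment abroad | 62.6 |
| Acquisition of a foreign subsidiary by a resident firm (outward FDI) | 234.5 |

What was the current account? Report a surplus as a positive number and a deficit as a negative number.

801.2

Goods: 599.1 - 300.5 + 790.4 - 207.0 - 296.9 + 182.6 = 767.7
Services: -85.5
Primary income: 62.6 - 95.1 + 93.9 = 61.4
Secondary income: 83.5 - 25.9 = 57.6
Current account = 767.7 + (-85.5) + 61.4 + 57.6 = 801.2
(Excluded from the current account — capital account: sale of embassy land to a foreign government 20.0, acquisition of foreign patents and trademarks (non-produced assets) 12.0; financial account: purchases of foreign government bonds by domestic residents 160.3, increase in resident deposits held at foreign banks 79.5, acquisition of a foreign subsidiary by a resident firm (outward FDI) 234.5.)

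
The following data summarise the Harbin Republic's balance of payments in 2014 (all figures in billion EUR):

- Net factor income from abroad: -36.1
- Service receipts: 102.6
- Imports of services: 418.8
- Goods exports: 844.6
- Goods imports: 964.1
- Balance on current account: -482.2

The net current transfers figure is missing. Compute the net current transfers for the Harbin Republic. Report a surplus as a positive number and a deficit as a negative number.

-10.4

Current account = goods balance + services balance + net primary income + net secondary income
Sum of the known components = -471.8
Net current transfers = CA - (known components) = -482.2 - (-471.8) = -10.4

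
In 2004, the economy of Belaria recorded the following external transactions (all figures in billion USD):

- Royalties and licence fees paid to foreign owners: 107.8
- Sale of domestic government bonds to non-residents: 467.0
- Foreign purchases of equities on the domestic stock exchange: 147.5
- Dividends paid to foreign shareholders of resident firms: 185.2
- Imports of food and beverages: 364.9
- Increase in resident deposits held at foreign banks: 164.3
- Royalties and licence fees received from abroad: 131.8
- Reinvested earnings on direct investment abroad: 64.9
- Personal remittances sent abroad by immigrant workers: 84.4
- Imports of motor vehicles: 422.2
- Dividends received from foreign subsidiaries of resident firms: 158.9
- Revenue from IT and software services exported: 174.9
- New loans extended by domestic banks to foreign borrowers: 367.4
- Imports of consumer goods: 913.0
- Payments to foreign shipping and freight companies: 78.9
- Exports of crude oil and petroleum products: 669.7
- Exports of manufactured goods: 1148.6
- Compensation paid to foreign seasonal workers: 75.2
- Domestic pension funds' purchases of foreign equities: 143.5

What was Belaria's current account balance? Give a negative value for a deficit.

117.2

Goods: 1148.6 - 422.2 - 364.9 - 913.0 + 669.7 = 118.2
Services: -78.9 - 107.8 + 131.8 + 174.9 = 120.0
Primary income: 64.9 + 158.9 - 185.2 - 75.2 = -36.6
Secondary income: -84.4
Current account = 118.2 + 120.0 + (-36.6) + (-84.4) = 117.2
(Excluded from the current account — financial account: sale of domestic government bonds to non-residents 467.0, foreign purchases of equities on the domestic stock exchange 147.5, increase in resident deposits held at foreign banks 164.3, new loans extended by domestic banks to foreign borrowers 367.4, domestic pension funds' purchases of foreign equities 143.5.)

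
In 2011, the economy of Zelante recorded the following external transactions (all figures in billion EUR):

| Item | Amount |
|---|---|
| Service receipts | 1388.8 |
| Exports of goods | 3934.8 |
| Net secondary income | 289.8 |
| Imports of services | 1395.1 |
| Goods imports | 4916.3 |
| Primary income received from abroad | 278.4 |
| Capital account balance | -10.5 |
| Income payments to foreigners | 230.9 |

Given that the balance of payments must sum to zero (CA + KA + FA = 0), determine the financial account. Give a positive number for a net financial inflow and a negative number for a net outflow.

Goods balance = 3934.8 - 4916.3 = -981.5
Services balance = 1388.8 - 1395.1 = -6.3
Trade balance (goods + services) = -981.5 + (-6.3) = -987.8
Net primary income = 278.4 - 230.9 = 47.5
Net secondary income = 289.8
Current account = -987.8 + 47.5 + 289.8 = -650.5
Financial account = -(-650.5 + (-10.5)) = 661.0

661.0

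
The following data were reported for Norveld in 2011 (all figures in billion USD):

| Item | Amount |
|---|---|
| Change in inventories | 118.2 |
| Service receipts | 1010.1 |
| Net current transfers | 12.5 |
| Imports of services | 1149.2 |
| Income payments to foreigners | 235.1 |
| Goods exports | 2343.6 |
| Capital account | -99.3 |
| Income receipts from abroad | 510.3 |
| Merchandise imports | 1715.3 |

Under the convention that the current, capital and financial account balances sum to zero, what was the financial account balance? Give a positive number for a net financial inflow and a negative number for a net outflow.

-677.6

Goods balance = 2343.6 - 1715.3 = 628.3
Services balance = 1010.1 - 1149.2 = -139.1
Trade balance (goods + services) = 628.3 + (-139.1) = 489.2
Net primary income = 510.3 - 235.1 = 275.2
Net secondary income = 12.5
Current account = 489.2 + 275.2 + 12.5 = 776.9
Financial account = -(776.9 + (-99.3)) = -677.6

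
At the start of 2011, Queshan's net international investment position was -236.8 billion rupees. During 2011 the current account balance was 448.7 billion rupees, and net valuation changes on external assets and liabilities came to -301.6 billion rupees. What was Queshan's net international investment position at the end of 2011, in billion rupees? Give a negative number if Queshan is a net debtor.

Change in NIIP = current account + net valuation change = 448.7 + (-301.6) = 147.1
End-of-year NIIP = -236.8 + 147.1 = -89.7

-89.7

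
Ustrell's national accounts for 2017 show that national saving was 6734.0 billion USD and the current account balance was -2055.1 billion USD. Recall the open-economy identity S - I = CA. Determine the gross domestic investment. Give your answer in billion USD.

S - I = CA (net lending to the rest of the world).
I = S - CA = 6734.0 - (-2055.1) = 8789.1

8789.1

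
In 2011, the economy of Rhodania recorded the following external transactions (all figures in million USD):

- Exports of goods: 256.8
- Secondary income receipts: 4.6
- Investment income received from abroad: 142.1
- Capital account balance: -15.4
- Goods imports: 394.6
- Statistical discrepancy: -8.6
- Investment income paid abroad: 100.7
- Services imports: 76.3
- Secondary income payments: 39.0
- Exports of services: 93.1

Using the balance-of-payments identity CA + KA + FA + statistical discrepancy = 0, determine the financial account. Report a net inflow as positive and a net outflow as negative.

138.0

Goods balance = 256.8 - 394.6 = -137.8
Services balance = 93.1 - 76.3 = 16.8
Trade balance (goods + services) = -137.8 + 16.8 = -121.0
Net primary income = 142.1 - 100.7 = 41.4
Net secondary income = 4.6 - 39.0 = -34.4
Current account = -121.0 + 41.4 + (-34.4) = -114.0
Financial account = -(-114.0 + (-15.4) + (-8.6)) = 138.0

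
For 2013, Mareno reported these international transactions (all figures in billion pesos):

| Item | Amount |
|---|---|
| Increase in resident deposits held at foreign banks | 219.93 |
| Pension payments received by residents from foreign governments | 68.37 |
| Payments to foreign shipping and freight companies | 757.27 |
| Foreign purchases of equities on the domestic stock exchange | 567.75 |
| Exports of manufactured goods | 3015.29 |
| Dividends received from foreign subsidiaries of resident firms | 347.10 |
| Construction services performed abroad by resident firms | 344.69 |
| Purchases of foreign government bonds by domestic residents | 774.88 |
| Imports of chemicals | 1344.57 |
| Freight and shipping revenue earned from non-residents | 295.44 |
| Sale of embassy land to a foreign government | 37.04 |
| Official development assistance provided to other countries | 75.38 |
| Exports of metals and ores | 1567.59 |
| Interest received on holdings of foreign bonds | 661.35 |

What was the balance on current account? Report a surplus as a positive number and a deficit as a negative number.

4122.61

Goods: 1567.59 + 3015.29 - 1344.57 = 3238.31
Services: 295.44 + 344.69 - 757.27 = -117.14
Primary income: 661.35 + 347.10 = 1008.45
Secondary income: -75.38 + 68.37 = -7.01
Current account = 3238.31 + (-117.14) + 1008.45 + (-7.01) = 4122.61
(Excluded from the current account — financial account: increase in resident deposits held at foreign banks 219.93, foreign purchases of equities on the domestic stock exchange 567.75, purchases of foreign government bonds by domestic residents 774.88; capital account: sale of embassy land to a foreign government 37.04.)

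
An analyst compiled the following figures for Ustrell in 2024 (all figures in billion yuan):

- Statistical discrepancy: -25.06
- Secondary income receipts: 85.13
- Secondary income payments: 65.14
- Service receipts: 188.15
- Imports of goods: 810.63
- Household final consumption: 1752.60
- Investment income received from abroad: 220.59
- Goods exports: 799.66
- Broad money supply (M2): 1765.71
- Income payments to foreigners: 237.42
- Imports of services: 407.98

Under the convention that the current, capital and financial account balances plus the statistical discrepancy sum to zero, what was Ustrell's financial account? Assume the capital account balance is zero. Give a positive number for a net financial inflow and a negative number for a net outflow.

252.70

Goods balance = 799.66 - 810.63 = -10.97
Services balance = 188.15 - 407.98 = -219.83
Trade balance (goods + services) = -10.97 + (-219.83) = -230.80
Net primary income = 220.59 - 237.42 = -16.83
Net secondary income = 85.13 - 65.14 = 19.99
Current account = -230.80 + (-16.83) + 19.99 = -227.64
Financial account = -(-227.64 + (-25.06)) = 252.70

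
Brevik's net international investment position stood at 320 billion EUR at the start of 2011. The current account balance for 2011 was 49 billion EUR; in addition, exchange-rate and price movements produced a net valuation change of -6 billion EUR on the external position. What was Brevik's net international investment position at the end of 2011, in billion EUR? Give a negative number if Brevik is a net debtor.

363

Change in NIIP = current account + net valuation change = 49 + (-6) = 43
End-of-year NIIP = 320 + 43 = 363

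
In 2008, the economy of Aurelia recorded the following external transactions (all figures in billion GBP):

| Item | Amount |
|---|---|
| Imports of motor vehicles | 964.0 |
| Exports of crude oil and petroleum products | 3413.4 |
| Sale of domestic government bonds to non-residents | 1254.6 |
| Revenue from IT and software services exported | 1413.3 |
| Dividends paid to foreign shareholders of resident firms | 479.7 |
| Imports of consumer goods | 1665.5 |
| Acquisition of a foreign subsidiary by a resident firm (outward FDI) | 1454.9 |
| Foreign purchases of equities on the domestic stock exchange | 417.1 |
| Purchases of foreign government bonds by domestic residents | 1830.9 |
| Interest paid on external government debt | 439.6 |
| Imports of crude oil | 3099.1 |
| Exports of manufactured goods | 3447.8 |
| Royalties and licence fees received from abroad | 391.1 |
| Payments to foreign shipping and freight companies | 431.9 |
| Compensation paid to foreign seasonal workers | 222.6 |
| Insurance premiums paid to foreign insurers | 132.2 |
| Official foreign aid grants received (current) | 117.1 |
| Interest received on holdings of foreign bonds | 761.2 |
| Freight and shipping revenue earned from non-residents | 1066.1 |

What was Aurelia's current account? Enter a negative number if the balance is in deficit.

3175.4

Goods: -1665.5 - 3099.1 + 3447.8 - 964.0 + 3413.4 = 1132.6
Services: 1413.3 - 132.2 + 1066.1 + 391.1 - 431.9 = 2306.4
Primary income: -222.6 - 439.6 + 761.2 - 479.7 = -380.7
Secondary income: 117.1
Current account = 1132.6 + 2306.4 + (-380.7) + 117.1 = 3175.4
(Excluded from the current account — financial account: sale of domestic government bonds to non-residents 1254.6, acquisition of a foreign subsidiary by a resident firm (outward FDI) 1454.9, foreign purchases of equities on the domestic stock exchange 417.1, purchases of foreign government bonds by domestic residents 1830.9.)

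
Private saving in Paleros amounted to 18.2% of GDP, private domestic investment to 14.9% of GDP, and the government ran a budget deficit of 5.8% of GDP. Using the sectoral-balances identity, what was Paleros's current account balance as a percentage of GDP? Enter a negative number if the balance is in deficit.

-2.5

By the sectoral-balances identity, CA = (S_private - I) + (T - G).
Private balance = 18.2 - 14.9 = 3.3
Government balance (T - G) = -5.8
CA = 3.3 + (-5.8) = -2.5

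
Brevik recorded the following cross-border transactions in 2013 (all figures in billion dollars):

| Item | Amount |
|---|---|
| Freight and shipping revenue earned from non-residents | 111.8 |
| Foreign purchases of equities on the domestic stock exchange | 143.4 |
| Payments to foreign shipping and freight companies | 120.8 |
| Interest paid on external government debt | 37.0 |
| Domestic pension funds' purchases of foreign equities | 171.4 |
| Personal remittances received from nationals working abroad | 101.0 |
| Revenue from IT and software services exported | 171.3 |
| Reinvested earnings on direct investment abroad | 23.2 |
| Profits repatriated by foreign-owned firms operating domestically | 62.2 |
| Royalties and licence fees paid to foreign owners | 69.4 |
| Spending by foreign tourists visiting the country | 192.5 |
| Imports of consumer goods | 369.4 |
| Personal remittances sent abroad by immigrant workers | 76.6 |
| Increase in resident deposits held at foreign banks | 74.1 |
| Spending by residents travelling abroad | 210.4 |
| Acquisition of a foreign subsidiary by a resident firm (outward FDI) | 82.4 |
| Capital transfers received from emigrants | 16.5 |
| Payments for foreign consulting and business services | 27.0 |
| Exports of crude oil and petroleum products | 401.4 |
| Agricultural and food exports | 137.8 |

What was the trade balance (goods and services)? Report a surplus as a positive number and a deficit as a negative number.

Goods: -369.4 + 137.8 + 401.4 = 169.8
Services: -120.8 + 192.5 + 171.3 - 69.4 - 27.0 - 210.4 + 111.8 = 48.0
Trade balance = 169.8 + 48.0 = 217.8
(Excluded from the trade balance — financial account: foreign purchases of equities on the domestic stock exchange 143.4, domestic pension funds' purchases of foreign equities 171.4, increase in resident deposits held at foreign banks 74.1, acquisition of a foreign subsidiary by a resident firm (outward FDI) 82.4; primary income: interest paid on external government debt 37.0, reinvested earnings on direct investment abroad 23.2, profits repatriated by foreign-owned firms operating domestically 62.2; secondary income: personal remittances received from nationals working abroad 101.0, personal remittances sent abroad by immigrant workers 76.6; capital account: capital transfers received from emigrants 16.5.)

217.8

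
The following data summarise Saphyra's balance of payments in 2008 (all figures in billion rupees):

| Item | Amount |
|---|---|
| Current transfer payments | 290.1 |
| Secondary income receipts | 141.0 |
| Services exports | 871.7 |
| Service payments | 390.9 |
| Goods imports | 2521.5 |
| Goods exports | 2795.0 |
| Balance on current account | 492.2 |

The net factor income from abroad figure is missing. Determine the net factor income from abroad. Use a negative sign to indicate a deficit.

Current account = goods balance + services balance + net primary income + net secondary income
Sum of the known components = 605.2
Net factor income from abroad = CA - (known components) = 492.2 - 605.2 = -113.0

-113.0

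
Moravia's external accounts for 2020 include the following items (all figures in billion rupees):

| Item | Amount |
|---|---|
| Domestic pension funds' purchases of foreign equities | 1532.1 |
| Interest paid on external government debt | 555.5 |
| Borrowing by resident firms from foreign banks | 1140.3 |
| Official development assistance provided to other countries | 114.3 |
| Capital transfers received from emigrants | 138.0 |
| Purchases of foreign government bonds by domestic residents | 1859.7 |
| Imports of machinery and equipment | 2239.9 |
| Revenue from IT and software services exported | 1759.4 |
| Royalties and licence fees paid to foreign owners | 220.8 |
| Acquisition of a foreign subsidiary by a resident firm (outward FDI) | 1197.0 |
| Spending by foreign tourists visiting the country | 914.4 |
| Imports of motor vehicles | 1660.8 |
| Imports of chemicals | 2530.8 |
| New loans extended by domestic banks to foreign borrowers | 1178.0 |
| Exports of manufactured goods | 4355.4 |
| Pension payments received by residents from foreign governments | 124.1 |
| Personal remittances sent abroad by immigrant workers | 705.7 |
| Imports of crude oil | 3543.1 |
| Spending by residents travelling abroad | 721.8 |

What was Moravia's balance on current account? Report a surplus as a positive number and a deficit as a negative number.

Goods: -2530.8 - 3543.1 - 1660.8 - 2239.9 + 4355.4 = -5619.2
Services: 914.4 - 220.8 - 721.8 + 1759.4 = 1731.2
Primary income: -555.5
Secondary income: -114.3 - 705.7 + 124.1 = -695.9
Current account = (-5619.2) + 1731.2 + (-555.5) + (-695.9) = -5139.4
(Excluded from the current account — financial account: domestic pension funds' purchases of foreign equities 1532.1, borrowing by resident firms from foreign banks 1140.3, purchases of foreign government bonds by domestic residents 1859.7, acquisition of a foreign subsidiary by a resident firm (outward FDI) 1197.0, new loans extended by domestic banks to foreign borrowers 1178.0; capital account: capital transfers received from emigrants 138.0.)

-5139.4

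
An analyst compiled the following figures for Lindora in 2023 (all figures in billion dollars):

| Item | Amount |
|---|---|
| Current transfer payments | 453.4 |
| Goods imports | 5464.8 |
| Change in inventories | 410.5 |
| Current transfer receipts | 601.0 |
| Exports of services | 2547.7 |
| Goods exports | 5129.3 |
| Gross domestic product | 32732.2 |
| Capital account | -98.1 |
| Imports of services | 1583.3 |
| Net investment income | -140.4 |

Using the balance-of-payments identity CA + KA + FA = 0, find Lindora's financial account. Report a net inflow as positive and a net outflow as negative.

Goods balance = 5129.3 - 5464.8 = -335.5
Services balance = 2547.7 - 1583.3 = 964.4
Trade balance (goods + services) = -335.5 + 964.4 = 628.9
Net primary income = -140.4
Net secondary income = 601.0 - 453.4 = 147.6
Current account = 628.9 + (-140.4) + 147.6 = 636.1
Financial account = -(636.1 + (-98.1)) = -538.0

-538.0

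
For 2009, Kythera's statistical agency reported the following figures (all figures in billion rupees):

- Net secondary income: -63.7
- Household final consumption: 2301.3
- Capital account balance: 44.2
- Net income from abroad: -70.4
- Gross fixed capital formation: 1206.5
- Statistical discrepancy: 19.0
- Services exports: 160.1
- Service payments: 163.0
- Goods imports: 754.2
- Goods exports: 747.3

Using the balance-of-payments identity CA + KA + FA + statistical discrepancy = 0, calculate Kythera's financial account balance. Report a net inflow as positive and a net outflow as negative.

Goods balance = 747.3 - 754.2 = -6.9
Services balance = 160.1 - 163.0 = -2.9
Trade balance (goods + services) = -6.9 + (-2.9) = -9.8
Net primary income = -70.4
Net secondary income = -63.7
Current account = -9.8 + (-70.4) + (-63.7) = -143.9
Financial account = -(-143.9 + 44.2 + 19.0) = 80.7

80.7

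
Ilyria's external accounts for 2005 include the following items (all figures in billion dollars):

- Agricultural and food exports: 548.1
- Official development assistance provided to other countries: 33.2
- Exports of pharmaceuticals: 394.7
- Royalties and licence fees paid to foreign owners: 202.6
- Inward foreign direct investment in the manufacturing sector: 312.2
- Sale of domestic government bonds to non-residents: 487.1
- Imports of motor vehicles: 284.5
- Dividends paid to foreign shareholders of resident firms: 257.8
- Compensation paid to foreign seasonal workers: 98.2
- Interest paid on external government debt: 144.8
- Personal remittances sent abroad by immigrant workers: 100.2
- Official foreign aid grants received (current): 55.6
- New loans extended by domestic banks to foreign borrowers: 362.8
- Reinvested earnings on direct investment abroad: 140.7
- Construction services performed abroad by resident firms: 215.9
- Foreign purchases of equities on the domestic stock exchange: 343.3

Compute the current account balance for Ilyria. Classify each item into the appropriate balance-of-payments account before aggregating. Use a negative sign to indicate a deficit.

233.7

Goods: 394.7 - 284.5 + 548.1 = 658.3
Services: -202.6 + 215.9 = 13.3
Primary income: -257.8 - 144.8 - 98.2 + 140.7 = -360.1
Secondary income: -100.2 + 55.6 - 33.2 = -77.8
Current account = 658.3 + 13.3 + (-360.1) + (-77.8) = 233.7
(Excluded from the current account — financial account: inward foreign direct investment in the manufacturing sector 312.2, sale of domestic government bonds to non-residents 487.1, new loans extended by domestic banks to foreign borrowers 362.8, foreign purchases of equities on the domestic stock exchange 343.3.)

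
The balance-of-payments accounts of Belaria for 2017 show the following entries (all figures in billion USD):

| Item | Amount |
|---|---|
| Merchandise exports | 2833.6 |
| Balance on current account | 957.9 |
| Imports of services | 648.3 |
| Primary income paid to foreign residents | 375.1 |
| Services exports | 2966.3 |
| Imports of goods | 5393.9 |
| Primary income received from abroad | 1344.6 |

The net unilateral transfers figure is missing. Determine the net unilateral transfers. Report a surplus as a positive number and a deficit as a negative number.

Current account = goods balance + services balance + net primary income + net secondary income
Sum of the known components = 727.2
Net unilateral transfers = CA - (known components) = 957.9 - 727.2 = 230.7

230.7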